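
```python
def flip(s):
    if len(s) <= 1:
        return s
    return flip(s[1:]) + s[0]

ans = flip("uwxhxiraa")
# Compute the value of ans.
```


flip("uwxhxiraa")
= flip("wxhxiraa") + "u"
= flip("xhxiraa") + "w" + "u"
= flip("hxiraa") + "x" + "w" + "u"
= flip("xiraa") + "h" + "x" + "w" + "u"
= flip("iraa") + "x" + "h" + "x" + "w" + "u"
= flip("raa") + "i" + "x" + "h" + "x" + "w" + "u"
= flip("aa") + "r" + "i" + "x" + "h" + "x" + "w" + "u"
= flip("a") + "a" + "r" + "i" + "x" + "h" + "x" + "w" + "u"
= "a" + "a" + "r" + "i" + "x" + "h" + "x" + "w" + "u"
= "aarixhxwu"


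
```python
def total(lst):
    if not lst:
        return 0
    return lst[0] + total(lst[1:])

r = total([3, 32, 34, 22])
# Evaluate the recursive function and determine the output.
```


total([3, 32, 34, 22])
= 3 + total([32, 34, 22])
= 3 + 32 + total([34, 22])
= 3 + 32 + 34 + total([22])
= 3 + 32 + 34 + 22 + total([])
= 3 + 32 + 34 + 22 + 0
= 91


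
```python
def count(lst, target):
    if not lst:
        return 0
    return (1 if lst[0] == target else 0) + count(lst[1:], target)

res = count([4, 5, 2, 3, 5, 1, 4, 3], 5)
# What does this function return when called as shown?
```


count([4, 5, 2, 3, 5, 1, 4, 3], 5)
lst[0]=4 != 5: 0 + count([5, 2, 3, 5, 1, 4, 3], 5)
lst[0]=5 == 5: 1 + count([2, 3, 5, 1, 4, 3], 5)
lst[0]=2 != 5: 0 + count([3, 5, 1, 4, 3], 5)
lst[0]=3 != 5: 0 + count([5, 1, 4, 3], 5)
lst[0]=5 == 5: 1 + count([1, 4, 3], 5)
lst[0]=1 != 5: 0 + count([4, 3], 5)
lst[0]=4 != 5: 0 + count([3], 5)
lst[0]=3 != 5: 0 + count([], 5)
= 2


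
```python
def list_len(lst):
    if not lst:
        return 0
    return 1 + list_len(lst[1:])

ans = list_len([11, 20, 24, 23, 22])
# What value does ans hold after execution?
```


list_len([11, 20, 24, 23, 22])
= 1 + list_len([20, 24, 23, 22])
= 1 + 1 + list_len([24, 23, 22])
= 1 + 1 + 1 + list_len([23, 22])
= 1 + 1 + 1 + 1 + list_len([22])
= 1 + 1 + 1 + 1 + 1 + list_len([])
= 1 + 1 + 1 + 1 + 1 + 0
= 5


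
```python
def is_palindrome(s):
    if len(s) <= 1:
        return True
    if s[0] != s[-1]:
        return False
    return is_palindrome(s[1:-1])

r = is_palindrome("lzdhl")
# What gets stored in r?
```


is_palindrome("lzdhl")
"lzdhl": s[0]='l' == s[-1]='l' -> is_palindrome("zdh")
"zdh": s[0]='z' != s[-1]='h' -> False
= False


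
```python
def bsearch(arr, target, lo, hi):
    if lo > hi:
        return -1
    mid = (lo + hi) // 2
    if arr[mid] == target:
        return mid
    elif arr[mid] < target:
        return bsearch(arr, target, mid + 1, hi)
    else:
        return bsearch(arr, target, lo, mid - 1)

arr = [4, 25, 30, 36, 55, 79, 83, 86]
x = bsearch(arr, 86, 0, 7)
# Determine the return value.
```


bsearch(arr, 86, 0, 7)
lo=0, hi=7, mid=3, arr[mid]=36
36 < 86, search right half
lo=4, hi=7, mid=5, arr[mid]=79
79 < 86, search right half
lo=6, hi=7, mid=6, arr[mid]=83
83 < 86, search right half
lo=7, hi=7, mid=7, arr[mid]=86
arr[7] == 86, found at index 7
= 7


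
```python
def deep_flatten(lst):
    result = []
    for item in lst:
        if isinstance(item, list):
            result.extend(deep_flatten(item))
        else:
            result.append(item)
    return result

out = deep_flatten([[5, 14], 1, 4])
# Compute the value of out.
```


deep_flatten([[5, 14], 1, 4])
Processing each element:
  [5, 14] is a list -> deep_flatten recursively -> [5, 14]
  1 is not a list -> append 1
  4 is not a list -> append 4
= [5, 14, 1, 4]


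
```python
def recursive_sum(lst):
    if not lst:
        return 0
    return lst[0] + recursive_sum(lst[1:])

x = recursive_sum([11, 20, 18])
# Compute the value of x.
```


recursive_sum([11, 20, 18])
= 11 + recursive_sum([20, 18])
= 11 + 20 + recursive_sum([18])
= 11 + 20 + 18 + recursive_sum([])
= 11 + 20 + 18 + 0
= 49


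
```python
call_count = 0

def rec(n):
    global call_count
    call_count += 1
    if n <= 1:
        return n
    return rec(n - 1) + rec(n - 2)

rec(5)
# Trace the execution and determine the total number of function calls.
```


rec(5) calls rec(4) and rec(3); each non-base call branches into two more.
Let C(k) = total number of calls made by rec(k), including the call to rec(k) itself.
Base cases: C(0) = 1, C(1) = 1
Recurrence: C(k) = 1 + C(k-1) + C(k-2)
  C(2) = 1 + C(1) + C(0) = 1 + 1 + 1 = 3
  C(3) = 1 + C(2) + C(1) = 1 + 3 + 1 = 5
  C(4) = 1 + C(3) + C(2) = 1 + 5 + 3 = 9
  C(5) = 1 + C(4) + C(3) = 1 + 9 + 5 = 15
Total calls = C(5) = 15


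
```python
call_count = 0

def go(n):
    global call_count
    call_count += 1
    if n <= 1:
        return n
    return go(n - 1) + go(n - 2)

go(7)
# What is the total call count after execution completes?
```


go(7) calls go(6) and go(5); each non-base call branches into two more.
Let C(k) = total number of calls made by go(k), including the call to go(k) itself.
Base cases: C(0) = 1, C(1) = 1
Recurrence: C(k) = 1 + C(k-1) + C(k-2)
  C(2) = 1 + C(1) + C(0) = 1 + 1 + 1 = 3
  C(3) = 1 + C(2) + C(1) = 1 + 3 + 1 = 5
  C(4) = 1 + C(3) + C(2) = 1 + 5 + 3 = 9
  C(5) = 1 + C(4) + C(3) = 1 + 9 + 5 = 15
  C(6) = 1 + C(5) + C(4) = 1 + 15 + 9 = 25
  C(7) = 1 + C(6) + C(5) = 1 + 25 + 15 = 41
Total calls = C(7) = 41


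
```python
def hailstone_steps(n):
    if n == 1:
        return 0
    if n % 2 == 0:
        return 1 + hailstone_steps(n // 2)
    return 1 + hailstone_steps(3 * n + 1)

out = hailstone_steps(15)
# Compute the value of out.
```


hailstone_steps(15)
15 is odd -> 3*15+1 = 46 -> hailstone_steps(46)
46 is even -> hailstone_steps(23)
23 is odd -> 3*23+1 = 70 -> hailstone_steps(70)
70 is even -> hailstone_steps(35)
35 is odd -> 3*35+1 = 106 -> hailstone_steps(106)
106 is even -> hailstone_steps(53)
53 is odd -> 3*53+1 = 160 -> hailstone_steps(160)
160 is even -> hailstone_steps(80)
80 is even -> hailstone_steps(40)
40 is even -> hailstone_steps(20)
20 is even -> hailstone_steps(10)
10 is even -> hailstone_steps(5)
5 is odd -> 3*5+1 = 16 -> hailstone_steps(16)
16 is even -> hailstone_steps(8)
8 is even -> hailstone_steps(4)
4 is even -> hailstone_steps(2)
2 is even -> hailstone_steps(1)
Reached 1 after 17 steps
= 17


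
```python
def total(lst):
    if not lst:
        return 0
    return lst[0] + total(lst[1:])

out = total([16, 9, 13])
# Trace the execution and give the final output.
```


total([16, 9, 13])
= 16 + total([9, 13])
= 16 + 9 + total([13])
= 16 + 9 + 13 + total([])
= 16 + 9 + 13 + 0
= 38


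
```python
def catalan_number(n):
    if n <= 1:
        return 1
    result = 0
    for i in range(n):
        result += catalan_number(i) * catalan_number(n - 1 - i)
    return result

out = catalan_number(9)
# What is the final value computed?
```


catalan_number(9)
= sum of catalan_number(i) * catalan_number(9-1-i) for i in 0..8
First compute sub-values bottom-up:
  catalan_number(0) = 1, catalan_number(1) = 1
  catalan_number(2) = 1*1 + 1*1 = 2
  catalan_number(3) = 1*2 + 1*1 + 2*1 = 5
  catalan_number(4) = 1*5 + 1*2 + 2*1 + 5*1 = 14
  catalan_number(5) = 1*14 + 1*5 + 2*2 + 5*1 + 14*1 = 42
  catalan_number(6) = 1*42 + 1*14 + 2*5 + 5*2 + 14*1 + 42*1 = 132
  catalan_number(7) = 1*132 + 1*42 + 2*14 + 5*5 + 14*2 + 42*1 + 132*1 = 429
  catalan_number(8) = 1*429 + 1*132 + 2*42 + 5*14 + 14*5 + 42*2 + 132*1 + 429*1 = 1430
Now catalan_number(9):
  catalan_number(0)*catalan_number(8) = 1*1430 = 1430
  catalan_number(1)*catalan_number(7) = 1*429 = 429
  catalan_number(2)*catalan_number(6) = 2*132 = 264
  catalan_number(3)*catalan_number(5) = 5*42 = 210
  catalan_number(4)*catalan_number(4) = 14*14 = 196
  catalan_number(5)*catalan_number(3) = 42*5 = 210
  catalan_number(6)*catalan_number(2) = 132*2 = 264
  catalan_number(7)*catalan_number(1) = 429*1 = 429
  catalan_number(8)*catalan_number(0) = 1430*1 = 1430
= 1430 + 429 + 264 + 210 + 196 + 210 + 264 + 429 + 1430
= 4862


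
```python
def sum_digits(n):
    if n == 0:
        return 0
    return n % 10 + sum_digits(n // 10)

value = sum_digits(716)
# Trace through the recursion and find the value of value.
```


sum_digits(716)
= 6 + sum_digits(71)
= 6 + 1 + sum_digits(7)
= 6 + 1 + 7 + sum_digits(0)
= 6 + 1 + 7 + 0
= 14


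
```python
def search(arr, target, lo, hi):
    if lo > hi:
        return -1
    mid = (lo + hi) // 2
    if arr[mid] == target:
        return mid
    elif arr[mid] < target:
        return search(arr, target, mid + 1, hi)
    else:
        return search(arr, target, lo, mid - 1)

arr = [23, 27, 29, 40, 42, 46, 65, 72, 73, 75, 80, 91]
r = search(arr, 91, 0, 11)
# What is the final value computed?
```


search(arr, 91, 0, 11)
lo=0, hi=11, mid=5, arr[mid]=46
46 < 91, search right half
lo=6, hi=11, mid=8, arr[mid]=73
73 < 91, search right half
lo=9, hi=11, mid=10, arr[mid]=80
80 < 91, search right half
lo=11, hi=11, mid=11, arr[mid]=91
arr[11] == 91, found at index 11
= 11


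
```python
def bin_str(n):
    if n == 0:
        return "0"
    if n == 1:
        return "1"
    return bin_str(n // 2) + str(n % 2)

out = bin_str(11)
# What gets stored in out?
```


bin_str(11)
= bin_str(5) + "1"
= bin_str(2) + "1" + "1"
= bin_str(1) + "0" + "1" + "1"
= "1" + "0" + "1" + "1"
= "1011"


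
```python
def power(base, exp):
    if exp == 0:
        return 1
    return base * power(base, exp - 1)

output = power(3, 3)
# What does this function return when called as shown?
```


power(3, 3)
= 3 * power(3, 2)
= 3 * 3 * power(3, 1)
= 3 * 3 * 3 * power(3, 0)
= 3 * 3 * 3 * 1
= 27


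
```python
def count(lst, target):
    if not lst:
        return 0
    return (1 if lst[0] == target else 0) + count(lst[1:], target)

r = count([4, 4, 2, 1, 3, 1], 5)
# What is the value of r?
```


count([4, 4, 2, 1, 3, 1], 5)
lst[0]=4 != 5: 0 + count([4, 2, 1, 3, 1], 5)
lst[0]=4 != 5: 0 + count([2, 1, 3, 1], 5)
lst[0]=2 != 5: 0 + count([1, 3, 1], 5)
lst[0]=1 != 5: 0 + count([3, 1], 5)
lst[0]=3 != 5: 0 + count([1], 5)
lst[0]=1 != 5: 0 + count([], 5)
= 0


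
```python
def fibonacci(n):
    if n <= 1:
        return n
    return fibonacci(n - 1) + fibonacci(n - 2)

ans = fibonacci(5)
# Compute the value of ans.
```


fibonacci(5)
= fibonacci(4) + fibonacci(3)
= (fibonacci(3) + fibonacci(2)) + fibonacci(3)
Computing bottom-up: fibonacci(0)=0, fibonacci(1)=1, fibonacci(2)=1, fibonacci(3)=2, fibonacci(4)=3, fibonacci(5)=5
= 5


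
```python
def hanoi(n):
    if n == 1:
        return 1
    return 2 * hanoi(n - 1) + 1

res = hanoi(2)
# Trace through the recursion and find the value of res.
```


hanoi(2)
= 2 * hanoi(1) + 1
Now compute bottom-up:
hanoi(1) = 1
hanoi(2) = 2 * 1 + 1 = 3
= 3


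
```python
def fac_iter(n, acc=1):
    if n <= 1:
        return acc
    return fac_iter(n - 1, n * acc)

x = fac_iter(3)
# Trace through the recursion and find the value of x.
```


fac_iter(3, 1)
= fac_iter(2, 3 * 1) = fac_iter(2, 3)
= fac_iter(1, 2 * 3) = fac_iter(1, 6)
n <= 1, return acc = 6


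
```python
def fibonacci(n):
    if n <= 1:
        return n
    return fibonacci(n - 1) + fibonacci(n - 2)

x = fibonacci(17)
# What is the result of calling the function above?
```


fibonacci(17)
= fibonacci(16) + fibonacci(15)
= (fibonacci(15) + fibonacci(14)) + fibonacci(15)
Computing bottom-up: fibonacci(0)=0, fibonacci(1)=1, fibonacci(2)=1, fibonacci(3)=2, fibonacci(4)=3, fibonacci(5)=5, fibonacci(6)=8, fibonacci(7)=13, fibonacci(8)=21, fibonacci(9)=34, fibonacci(10)=55, fibonacci(11)=89, fibonacci(12)=144, fibonacci(13)=233, fibonacci(14)=377, fibonacci(15)=610, fibonacci(16)=987, fibonacci(17)=1597
= 1597


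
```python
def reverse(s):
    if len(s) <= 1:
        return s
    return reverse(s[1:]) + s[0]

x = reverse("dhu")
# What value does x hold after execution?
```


reverse("dhu")
= reverse("hu") + "d"
= reverse("u") + "h" + "d"
= "u" + "h" + "d"
= "uhd"


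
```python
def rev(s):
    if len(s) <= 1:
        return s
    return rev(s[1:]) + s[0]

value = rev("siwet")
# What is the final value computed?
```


rev("siwet")
= rev("iwet") + "s"
= rev("wet") + "i" + "s"
= rev("et") + "w" + "i" + "s"
= rev("t") + "e" + "w" + "i" + "s"
= "t" + "e" + "w" + "i" + "s"
= "tewis"


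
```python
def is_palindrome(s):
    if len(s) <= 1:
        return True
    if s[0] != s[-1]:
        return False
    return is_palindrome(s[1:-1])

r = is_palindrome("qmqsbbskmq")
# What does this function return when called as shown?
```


is_palindrome("qmqsbbskmq")
"qmqsbbskmq": s[0]='q' == s[-1]='q' -> is_palindrome("mqsbbskm")
"mqsbbskm": s[0]='m' == s[-1]='m' -> is_palindrome("qsbbsk")
"qsbbsk": s[0]='q' != s[-1]='k' -> False
= False


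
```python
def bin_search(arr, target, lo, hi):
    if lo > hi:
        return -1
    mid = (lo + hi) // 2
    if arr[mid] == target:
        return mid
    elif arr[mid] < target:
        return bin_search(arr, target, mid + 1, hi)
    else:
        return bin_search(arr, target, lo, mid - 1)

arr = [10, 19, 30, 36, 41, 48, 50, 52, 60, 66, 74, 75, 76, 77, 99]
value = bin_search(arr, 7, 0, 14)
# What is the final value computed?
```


bin_search(arr, 7, 0, 14)
lo=0, hi=14, mid=7, arr[mid]=52
52 > 7, search left half
lo=0, hi=6, mid=3, arr[mid]=36
36 > 7, search left half
lo=0, hi=2, mid=1, arr[mid]=19
19 > 7, search left half
lo=0, hi=0, mid=0, arr[mid]=10
10 > 7, search left half
lo > hi, target not found, return -1
= -1


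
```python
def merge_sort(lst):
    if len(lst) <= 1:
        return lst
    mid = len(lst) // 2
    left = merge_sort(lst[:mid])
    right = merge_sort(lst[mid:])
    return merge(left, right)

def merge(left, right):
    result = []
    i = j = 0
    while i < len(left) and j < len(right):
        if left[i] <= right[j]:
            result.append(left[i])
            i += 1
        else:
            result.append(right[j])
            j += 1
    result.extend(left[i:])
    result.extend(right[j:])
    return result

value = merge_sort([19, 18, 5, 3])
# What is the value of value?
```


merge_sort([19, 18, 5, 3])
Split into [19, 18] and [5, 3]
Left sorted: [18, 19]
Right sorted: [3, 5]
Merge [18, 19] and [3, 5]
= [3, 5, 18, 19]


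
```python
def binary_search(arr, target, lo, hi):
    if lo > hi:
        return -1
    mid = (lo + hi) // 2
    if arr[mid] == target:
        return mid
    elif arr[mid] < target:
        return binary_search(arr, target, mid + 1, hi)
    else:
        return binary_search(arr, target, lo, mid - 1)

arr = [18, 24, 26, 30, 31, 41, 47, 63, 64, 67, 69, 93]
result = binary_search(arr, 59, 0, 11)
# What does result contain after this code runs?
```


binary_search(arr, 59, 0, 11)
lo=0, hi=11, mid=5, arr[mid]=41
41 < 59, search right half
lo=6, hi=11, mid=8, arr[mid]=64
64 > 59, search left half
lo=6, hi=7, mid=6, arr[mid]=47
47 < 59, search right half
lo=7, hi=7, mid=7, arr[mid]=63
63 > 59, search left half
lo > hi, target not found, return -1
= -1


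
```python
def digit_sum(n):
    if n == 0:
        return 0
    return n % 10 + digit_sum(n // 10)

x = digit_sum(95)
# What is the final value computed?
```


digit_sum(95)
= 5 + digit_sum(9)
= 5 + 9 + digit_sum(0)
= 5 + 9 + 0
= 14


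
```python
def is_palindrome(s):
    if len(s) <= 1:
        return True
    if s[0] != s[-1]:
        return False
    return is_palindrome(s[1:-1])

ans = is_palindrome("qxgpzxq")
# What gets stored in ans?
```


is_palindrome("qxgpzxq")
"qxgpzxq": s[0]='q' == s[-1]='q' -> is_palindrome("xgpzx")
"xgpzx": s[0]='x' == s[-1]='x' -> is_palindrome("gpz")
"gpz": s[0]='g' != s[-1]='z' -> False
= False


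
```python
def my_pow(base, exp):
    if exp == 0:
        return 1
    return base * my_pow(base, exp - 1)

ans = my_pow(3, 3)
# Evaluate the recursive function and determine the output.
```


my_pow(3, 3)
= 3 * my_pow(3, 2)
= 3 * 3 * my_pow(3, 1)
= 3 * 3 * 3 * my_pow(3, 0)
= 3 * 3 * 3 * 1
= 27


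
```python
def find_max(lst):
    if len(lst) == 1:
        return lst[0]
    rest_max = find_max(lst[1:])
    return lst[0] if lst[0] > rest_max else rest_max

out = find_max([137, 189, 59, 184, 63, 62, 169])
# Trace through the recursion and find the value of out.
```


find_max([137, 189, 59, 184, 63, 62, 169])
= compare 137 with find_max([189, 59, 184, 63, 62, 169])
= compare 189 with find_max([59, 184, 63, 62, 169])
= compare 59 with find_max([184, 63, 62, 169])
= compare 184 with find_max([63, 62, 169])
= compare 63 with find_max([62, 169])
= compare 62 with find_max([169])
Base: find_max([169]) = 169
compare 62 with 169: max = 169
compare 63 with 169: max = 169
compare 184 with 169: max = 184
compare 59 with 184: max = 184
compare 189 with 184: max = 189
compare 137 with 189: max = 189
= 189


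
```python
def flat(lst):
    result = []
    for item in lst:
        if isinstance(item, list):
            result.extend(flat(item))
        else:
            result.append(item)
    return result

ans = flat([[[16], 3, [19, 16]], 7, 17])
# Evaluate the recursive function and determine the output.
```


flat([[[16], 3, [19, 16]], 7, 17])
Processing each element:
  [[16], 3, [19, 16]] is a list -> flat recursively -> [16, 3, 19, 16]
  7 is not a list -> append 7
  17 is not a list -> append 17
= [16, 3, 19, 16, 7, 17]


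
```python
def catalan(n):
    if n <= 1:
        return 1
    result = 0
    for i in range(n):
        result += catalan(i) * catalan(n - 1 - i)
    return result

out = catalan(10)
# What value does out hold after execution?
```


catalan(10)
= sum of catalan(i) * catalan(10-1-i) for i in 0..9
First compute sub-values bottom-up:
  catalan(0) = 1, catalan(1) = 1
  catalan(2) = 1*1 + 1*1 = 2
  catalan(3) = 1*2 + 1*1 + 2*1 = 5
  catalan(4) = 1*5 + 1*2 + 2*1 + 5*1 = 14
  catalan(5) = 1*14 + 1*5 + 2*2 + 5*1 + 14*1 = 42
  catalan(6) = 1*42 + 1*14 + 2*5 + 5*2 + 14*1 + 42*1 = 132
  catalan(7) = 1*132 + 1*42 + 2*14 + 5*5 + 14*2 + 42*1 + 132*1 = 429
  catalan(8) = 1*429 + 1*132 + 2*42 + 5*14 + 14*5 + 42*2 + 132*1 + 429*1 = 1430
  catalan(9) = 1*1430 + 1*429 + 2*132 + 5*42 + 14*14 + 42*5 + 132*2 + 429*1 + 1430*1 = 4862
Now catalan(10):
  catalan(0)*catalan(9) = 1*4862 = 4862
  catalan(1)*catalan(8) = 1*1430 = 1430
  catalan(2)*catalan(7) = 2*429 = 858
  catalan(3)*catalan(6) = 5*132 = 660
  catalan(4)*catalan(5) = 14*42 = 588
  catalan(5)*catalan(4) = 42*14 = 588
  catalan(6)*catalan(3) = 132*5 = 660
  catalan(7)*catalan(2) = 429*2 = 858
  catalan(8)*catalan(1) = 1430*1 = 1430
  catalan(9)*catalan(0) = 4862*1 = 4862
= 4862 + 1430 + 858 + 660 + 588 + 588 + 660 + 858 + 1430 + 4862
= 16796


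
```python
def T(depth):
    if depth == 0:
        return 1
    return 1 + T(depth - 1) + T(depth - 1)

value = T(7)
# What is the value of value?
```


T(7)
= 1 + T(6) + T(6)
= 1 + 2 * T(6)
T(k) = 2^(k+1) - 1
T(0) = 1
T(1) = 3
T(2) = 7
T(3) = 15
T(4) = 31
T(7) = 2^8 - 1 = 255


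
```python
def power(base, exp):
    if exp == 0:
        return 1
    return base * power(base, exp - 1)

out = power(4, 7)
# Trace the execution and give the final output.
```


power(4, 7)
= 4 * power(4, 6)
= 4 * 4 * power(4, 5)
= 4 * 4 * 4 * power(4, 4)
= 4 * 4 * 4 * 4 * power(4, 3)
= 4 * 4 * 4 * 4 * 4 * power(4, 2)
= 4 * 4 * 4 * 4 * 4 * 4 * power(4, 1)
= 4 * 4 * 4 * 4 * 4 * 4 * 4 * power(4, 0)
= 4 * 4 * 4 * 4 * 4 * 4 * 4 * 1
= 16384


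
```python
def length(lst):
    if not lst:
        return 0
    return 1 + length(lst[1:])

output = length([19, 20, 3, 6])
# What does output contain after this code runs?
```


length([19, 20, 3, 6])
= 1 + length([20, 3, 6])
= 1 + 1 + length([3, 6])
= 1 + 1 + 1 + length([6])
= 1 + 1 + 1 + 1 + length([])
= 1 + 1 + 1 + 1 + 0
= 4


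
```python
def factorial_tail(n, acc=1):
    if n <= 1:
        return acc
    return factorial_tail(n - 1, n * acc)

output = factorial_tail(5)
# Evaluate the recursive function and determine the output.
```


factorial_tail(5, 1)
= factorial_tail(4, 5 * 1) = factorial_tail(4, 5)
= factorial_tail(3, 4 * 5) = factorial_tail(3, 20)
= factorial_tail(2, 3 * 20) = factorial_tail(2, 60)
= factorial_tail(1, 2 * 60) = factorial_tail(1, 120)
n <= 1, return acc = 120


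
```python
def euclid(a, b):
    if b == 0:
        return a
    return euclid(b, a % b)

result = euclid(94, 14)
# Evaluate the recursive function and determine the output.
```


euclid(94, 14)
= euclid(14, 94 % 14) = euclid(14, 10)
= euclid(10, 14 % 10) = euclid(10, 4)
= euclid(4, 10 % 4) = euclid(4, 2)
= euclid(2, 4 % 2) = euclid(2, 0)
b == 0, return a = 2


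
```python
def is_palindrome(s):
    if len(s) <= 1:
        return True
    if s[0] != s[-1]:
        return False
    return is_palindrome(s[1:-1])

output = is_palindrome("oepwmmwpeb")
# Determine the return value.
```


is_palindrome("oepwmmwpeb")
"oepwmmwpeb": s[0]='o' != s[-1]='b' -> False
= False


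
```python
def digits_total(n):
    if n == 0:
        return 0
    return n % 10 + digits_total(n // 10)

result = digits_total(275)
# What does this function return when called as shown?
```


digits_total(275)
= 5 + digits_total(27)
= 5 + 7 + digits_total(2)
= 5 + 7 + 2 + digits_total(0)
= 5 + 7 + 2 + 0
= 14


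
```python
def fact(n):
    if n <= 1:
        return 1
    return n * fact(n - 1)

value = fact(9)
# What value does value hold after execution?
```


fact(9)
= 9 * fact(8)
= 9 * 8 * fact(7)
= 9 * 8 * 7 * fact(6)
= 9 * 8 * 7 * 6 * fact(5)
= 9 * 8 * 7 * 6 * 5 * fact(4)
= 9 * 8 * 7 * 6 * 5 * 4 * fact(3)
= 9 * 8 * 7 * 6 * 5 * 4 * 3 * fact(2)
= 9 * 8 * 7 * 6 * 5 * 4 * 3 * 2 * fact(1)
= 9 * 8 * 7 * 6 * 5 * 4 * 3 * 2 * 1
= 362880


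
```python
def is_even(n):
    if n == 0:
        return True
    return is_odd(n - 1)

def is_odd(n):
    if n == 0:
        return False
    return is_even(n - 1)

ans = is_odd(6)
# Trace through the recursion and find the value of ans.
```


is_odd(6)
= is_even(5)
= is_odd(4)
= is_even(3)
= is_odd(2)
= is_even(1)
= is_odd(0)
n == 0: return False
= False


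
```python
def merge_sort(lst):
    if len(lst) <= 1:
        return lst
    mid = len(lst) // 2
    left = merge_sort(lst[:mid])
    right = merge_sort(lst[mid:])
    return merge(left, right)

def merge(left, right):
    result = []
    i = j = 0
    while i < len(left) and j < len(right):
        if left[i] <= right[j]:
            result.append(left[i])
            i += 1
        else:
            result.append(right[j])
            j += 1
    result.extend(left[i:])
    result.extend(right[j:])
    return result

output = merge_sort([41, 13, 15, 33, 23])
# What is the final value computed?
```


merge_sort([41, 13, 15, 33, 23])
Split into [41, 13] and [15, 33, 23]
Left sorted: [13, 41]
Right sorted: [15, 23, 33]
Merge [13, 41] and [15, 23, 33]
= [13, 15, 23, 33, 41]


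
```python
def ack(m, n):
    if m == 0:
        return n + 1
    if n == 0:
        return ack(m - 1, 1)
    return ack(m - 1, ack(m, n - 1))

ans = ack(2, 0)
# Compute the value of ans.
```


ack(2, 0)
n == 0: return ack(1, 1)
= ack(1, 1) = 3
= 3


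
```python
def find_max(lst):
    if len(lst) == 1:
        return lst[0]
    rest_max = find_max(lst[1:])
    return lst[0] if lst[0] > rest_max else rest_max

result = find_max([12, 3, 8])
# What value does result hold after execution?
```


find_max([12, 3, 8])
= compare 12 with find_max([3, 8])
= compare 3 with find_max([8])
Base: find_max([8]) = 8
compare 3 with 8: max = 8
compare 12 with 8: max = 12
= 12


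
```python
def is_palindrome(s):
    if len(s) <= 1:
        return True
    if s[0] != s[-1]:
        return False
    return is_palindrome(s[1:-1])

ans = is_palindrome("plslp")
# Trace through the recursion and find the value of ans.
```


is_palindrome("plslp")
"plslp": s[0]='p' == s[-1]='p' -> is_palindrome("lsl")
"lsl": s[0]='l' == s[-1]='l' -> is_palindrome("s")
"s": len <= 1 -> True
= True


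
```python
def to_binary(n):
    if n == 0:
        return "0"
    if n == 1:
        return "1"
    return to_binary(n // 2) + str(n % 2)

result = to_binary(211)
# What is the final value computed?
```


to_binary(211)
= to_binary(105) + "1"
= to_binary(52) + "1" + "1"
= to_binary(26) + "0" + "1" + "1"
= to_binary(13) + "0" + "0" + "1" + "1"
= to_binary(6) + "1" + "0" + "0" + "1" + "1"
= to_binary(3) + "0" + "1" + "0" + "0" + "1" + "1"
= to_binary(1) + "1" + "0" + "1" + "0" + "0" + "1" + "1"
= "1" + "1" + "0" + "1" + "0" + "0" + "1" + "1"
= "11010011"


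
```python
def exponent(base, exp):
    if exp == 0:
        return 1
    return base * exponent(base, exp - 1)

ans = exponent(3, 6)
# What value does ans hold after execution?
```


exponent(3, 6)
= 3 * exponent(3, 5)
= 3 * 3 * exponent(3, 4)
= 3 * 3 * 3 * exponent(3, 3)
= 3 * 3 * 3 * 3 * exponent(3, 2)
= 3 * 3 * 3 * 3 * 3 * exponent(3, 1)
= 3 * 3 * 3 * 3 * 3 * 3 * exponent(3, 0)
= 3 * 3 * 3 * 3 * 3 * 3 * 1
= 729


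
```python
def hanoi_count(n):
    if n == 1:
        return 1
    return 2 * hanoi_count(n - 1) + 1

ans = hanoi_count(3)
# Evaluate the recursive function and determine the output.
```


hanoi_count(3)
= 2 * hanoi_count(2) + 1
= 2 * (2 * hanoi_count(1) + 1) + 1
Now compute bottom-up:
hanoi_count(1) = 1
hanoi_count(2) = 2 * 1 + 1 = 3
hanoi_count(3) = 2 * 3 + 1 = 7
= 7


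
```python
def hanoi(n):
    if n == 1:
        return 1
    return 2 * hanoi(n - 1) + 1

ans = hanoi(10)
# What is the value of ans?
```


hanoi(10)
= 2 * hanoi(9) + 1
= 2 * (2 * hanoi(8) + 1) + 1
= 2 * (2 * (2 * hanoi(7) + 1) + 1) + 1
= 2 * (2 * (2 * (2 * hanoi(6) + 1) + 1) + 1) + 1
= 2 * (2 * (2 * (2 * (2 * hanoi(5) + 1) + 1) + 1) + 1) + 1
= 2 * (2 * (2 * (2 * (2 * (2 * hanoi(4) + 1) + 1) + 1) + 1) + 1) + 1
= 2 * (2 * (2 * (2 * (2 * (2 * (2 * hanoi(3) + 1) + 1) + 1) + 1) + 1) + 1) + 1
= 2 * (2 * (2 * (2 * (2 * (2 * (2 * (2 * hanoi(2) + 1) + 1) + 1) + 1) + 1) + 1) + 1) + 1
= 2 * (2 * (2 * (2 * (2 * (2 * (2 * (2 * (2 * hanoi(1) + 1) + 1) + 1) + 1) + 1) + 1) + 1) + 1) + 1
Now compute bottom-up:
hanoi(1) = 1
hanoi(2) = 2 * 1 + 1 = 3
hanoi(3) = 2 * 3 + 1 = 7
hanoi(4) = 2 * 7 + 1 = 15
hanoi(5) = 2 * 15 + 1 = 31
hanoi(6) = 2 * 31 + 1 = 63
hanoi(7) = 2 * 63 + 1 = 127
hanoi(8) = 2 * 127 + 1 = 255
hanoi(9) = 2 * 255 + 1 = 511
hanoi(10) = 2 * 511 + 1 = 1023
= 1023


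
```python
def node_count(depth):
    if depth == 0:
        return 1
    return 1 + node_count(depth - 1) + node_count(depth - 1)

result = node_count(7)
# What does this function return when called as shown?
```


node_count(7)
= 1 + node_count(6) + node_count(6)
= 1 + 2 * node_count(6)
node_count(k) = 2^(k+1) - 1
node_count(0) = 1
node_count(1) = 3
node_count(2) = 7
node_count(3) = 15
node_count(4) = 31
node_count(7) = 2^8 - 1 = 255


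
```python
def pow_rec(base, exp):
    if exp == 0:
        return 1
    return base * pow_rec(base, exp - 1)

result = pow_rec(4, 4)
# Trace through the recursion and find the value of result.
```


pow_rec(4, 4)
= 4 * pow_rec(4, 3)
= 4 * 4 * pow_rec(4, 2)
= 4 * 4 * 4 * pow_rec(4, 1)
= 4 * 4 * 4 * 4 * pow_rec(4, 0)
= 4 * 4 * 4 * 4 * 1
= 256


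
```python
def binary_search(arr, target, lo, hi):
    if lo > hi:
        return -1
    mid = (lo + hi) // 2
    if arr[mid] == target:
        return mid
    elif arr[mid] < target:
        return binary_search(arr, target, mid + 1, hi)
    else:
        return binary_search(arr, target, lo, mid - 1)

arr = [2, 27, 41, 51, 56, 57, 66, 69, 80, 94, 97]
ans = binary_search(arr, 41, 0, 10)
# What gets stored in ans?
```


binary_search(arr, 41, 0, 10)
lo=0, hi=10, mid=5, arr[mid]=57
57 > 41, search left half
lo=0, hi=4, mid=2, arr[mid]=41
arr[2] == 41, found at index 2
= 2


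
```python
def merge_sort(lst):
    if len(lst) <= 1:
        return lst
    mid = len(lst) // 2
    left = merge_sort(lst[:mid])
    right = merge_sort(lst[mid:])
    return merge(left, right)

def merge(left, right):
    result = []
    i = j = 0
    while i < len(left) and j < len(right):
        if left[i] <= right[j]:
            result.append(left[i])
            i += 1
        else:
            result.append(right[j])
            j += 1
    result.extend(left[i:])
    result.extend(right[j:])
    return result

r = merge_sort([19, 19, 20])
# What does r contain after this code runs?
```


merge_sort([19, 19, 20])
Split into [19] and [19, 20]
Left sorted: [19]
Right sorted: [19, 20]
Merge [19] and [19, 20]
= [19, 19, 20]


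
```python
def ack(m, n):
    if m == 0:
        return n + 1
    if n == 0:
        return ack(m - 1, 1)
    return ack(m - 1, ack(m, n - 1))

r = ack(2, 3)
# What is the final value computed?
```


ack(2, 3)
= ack(1, ack(2, 2))
First compute ack(2, 2) = 7
= ack(1, 7)
= 9


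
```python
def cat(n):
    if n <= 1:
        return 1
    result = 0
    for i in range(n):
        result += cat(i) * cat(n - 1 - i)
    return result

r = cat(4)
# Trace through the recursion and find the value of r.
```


cat(4)
= sum of cat(i) * cat(4-1-i) for i in 0..3
First compute sub-values bottom-up:
  cat(0) = 1, cat(1) = 1
  cat(2) = 1*1 + 1*1 = 2
  cat(3) = 1*2 + 1*1 + 2*1 = 5
Now cat(4):
  cat(0)*cat(3) = 1*5 = 5
  cat(1)*cat(2) = 1*2 = 2
  cat(2)*cat(1) = 2*1 = 2
  cat(3)*cat(0) = 5*1 = 5
= 5 + 2 + 2 + 5
= 14


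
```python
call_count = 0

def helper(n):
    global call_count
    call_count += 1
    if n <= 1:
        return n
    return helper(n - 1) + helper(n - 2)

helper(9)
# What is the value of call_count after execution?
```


helper(9) calls helper(8) and helper(7); each non-base call branches into two more.
Let C(k) = total number of calls made by helper(k), including the call to helper(k) itself.
Base cases: C(0) = 1, C(1) = 1
Recurrence: C(k) = 1 + C(k-1) + C(k-2)
  C(2) = 1 + C(1) + C(0) = 1 + 1 + 1 = 3
  C(3) = 1 + C(2) + C(1) = 1 + 3 + 1 = 5
  C(4) = 1 + C(3) + C(2) = 1 + 5 + 3 = 9
  C(5) = 1 + C(4) + C(3) = 1 + 9 + 5 = 15
  C(6) = 1 + C(5) + C(4) = 1 + 15 + 9 = 25
  C(7) = 1 + C(6) + C(5) = 1 + 25 + 15 = 41
  C(8) = 1 + C(7) + C(6) = 1 + 41 + 25 = 67
  C(9) = 1 + C(8) + C(7) = 1 + 67 + 41 = 109
Total calls = C(9) = 109


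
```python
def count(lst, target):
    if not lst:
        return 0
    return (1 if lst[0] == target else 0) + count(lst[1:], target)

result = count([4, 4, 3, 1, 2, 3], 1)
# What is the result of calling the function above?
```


count([4, 4, 3, 1, 2, 3], 1)
lst[0]=4 != 1: 0 + count([4, 3, 1, 2, 3], 1)
lst[0]=4 != 1: 0 + count([3, 1, 2, 3], 1)
lst[0]=3 != 1: 0 + count([1, 2, 3], 1)
lst[0]=1 == 1: 1 + count([2, 3], 1)
lst[0]=2 != 1: 0 + count([3], 1)
lst[0]=3 != 1: 0 + count([], 1)
= 1


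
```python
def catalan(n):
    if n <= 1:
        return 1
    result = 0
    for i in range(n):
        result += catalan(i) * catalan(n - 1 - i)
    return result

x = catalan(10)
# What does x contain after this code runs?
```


catalan(10)
= sum of catalan(i) * catalan(10-1-i) for i in 0..9
First compute sub-values bottom-up:
  catalan(0) = 1, catalan(1) = 1
  catalan(2) = 1*1 + 1*1 = 2
  catalan(3) = 1*2 + 1*1 + 2*1 = 5
  catalan(4) = 1*5 + 1*2 + 2*1 + 5*1 = 14
  catalan(5) = 1*14 + 1*5 + 2*2 + 5*1 + 14*1 = 42
  catalan(6) = 1*42 + 1*14 + 2*5 + 5*2 + 14*1 + 42*1 = 132
  catalan(7) = 1*132 + 1*42 + 2*14 + 5*5 + 14*2 + 42*1 + 132*1 = 429
  catalan(8) = 1*429 + 1*132 + 2*42 + 5*14 + 14*5 + 42*2 + 132*1 + 429*1 = 1430
  catalan(9) = 1*1430 + 1*429 + 2*132 + 5*42 + 14*14 + 42*5 + 132*2 + 429*1 + 1430*1 = 4862
Now catalan(10):
  catalan(0)*catalan(9) = 1*4862 = 4862
  catalan(1)*catalan(8) = 1*1430 = 1430
  catalan(2)*catalan(7) = 2*429 = 858
  catalan(3)*catalan(6) = 5*132 = 660
  catalan(4)*catalan(5) = 14*42 = 588
  catalan(5)*catalan(4) = 42*14 = 588
  catalan(6)*catalan(3) = 132*5 = 660
  catalan(7)*catalan(2) = 429*2 = 858
  catalan(8)*catalan(1) = 1430*1 = 1430
  catalan(9)*catalan(0) = 4862*1 = 4862
= 4862 + 1430 + 858 + 660 + 588 + 588 + 660 + 858 + 1430 + 4862
= 16796


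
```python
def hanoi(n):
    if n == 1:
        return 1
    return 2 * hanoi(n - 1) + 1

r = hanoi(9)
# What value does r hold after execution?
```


hanoi(9)
= 2 * hanoi(8) + 1
= 2 * (2 * hanoi(7) + 1) + 1
= 2 * (2 * (2 * hanoi(6) + 1) + 1) + 1
= 2 * (2 * (2 * (2 * hanoi(5) + 1) + 1) + 1) + 1
= 2 * (2 * (2 * (2 * (2 * hanoi(4) + 1) + 1) + 1) + 1) + 1
= 2 * (2 * (2 * (2 * (2 * (2 * hanoi(3) + 1) + 1) + 1) + 1) + 1) + 1
= 2 * (2 * (2 * (2 * (2 * (2 * (2 * hanoi(2) + 1) + 1) + 1) + 1) + 1) + 1) + 1
= 2 * (2 * (2 * (2 * (2 * (2 * (2 * (2 * hanoi(1) + 1) + 1) + 1) + 1) + 1) + 1) + 1) + 1
Now compute bottom-up:
hanoi(1) = 1
hanoi(2) = 2 * 1 + 1 = 3
hanoi(3) = 2 * 3 + 1 = 7
hanoi(4) = 2 * 7 + 1 = 15
hanoi(5) = 2 * 15 + 1 = 31
hanoi(6) = 2 * 31 + 1 = 63
hanoi(7) = 2 * 63 + 1 = 127
hanoi(8) = 2 * 127 + 1 = 255
hanoi(9) = 2 * 255 + 1 = 511
= 511


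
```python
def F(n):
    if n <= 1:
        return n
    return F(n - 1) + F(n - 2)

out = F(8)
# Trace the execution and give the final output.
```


F(8)
= F(7) + F(6)
= (F(6) + F(5)) + F(6)
Computing bottom-up: F(0)=0, F(1)=1, F(2)=1, F(3)=2, F(4)=3, F(5)=5, F(6)=8, F(7)=13, F(8)=21
= 21


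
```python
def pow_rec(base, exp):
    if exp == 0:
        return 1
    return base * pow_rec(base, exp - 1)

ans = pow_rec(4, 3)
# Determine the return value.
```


pow_rec(4, 3)
= 4 * pow_rec(4, 2)
= 4 * 4 * pow_rec(4, 1)
= 4 * 4 * 4 * pow_rec(4, 0)
= 4 * 4 * 4 * 1
= 64


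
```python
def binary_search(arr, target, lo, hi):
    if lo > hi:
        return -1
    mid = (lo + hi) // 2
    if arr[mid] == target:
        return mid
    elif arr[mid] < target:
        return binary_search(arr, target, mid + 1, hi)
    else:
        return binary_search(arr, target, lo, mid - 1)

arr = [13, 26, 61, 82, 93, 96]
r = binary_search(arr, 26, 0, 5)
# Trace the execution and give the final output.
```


binary_search(arr, 26, 0, 5)
lo=0, hi=5, mid=2, arr[mid]=61
61 > 26, search left half
lo=0, hi=1, mid=0, arr[mid]=13
13 < 26, search right half
lo=1, hi=1, mid=1, arr[mid]=26
arr[1] == 26, found at index 1
= 1


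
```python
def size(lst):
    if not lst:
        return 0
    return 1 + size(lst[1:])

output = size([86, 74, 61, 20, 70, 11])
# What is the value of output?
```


size([86, 74, 61, 20, 70, 11])
= 1 + size([74, 61, 20, 70, 11])
= 1 + 1 + size([61, 20, 70, 11])
= 1 + 1 + 1 + size([20, 70, 11])
= 1 + 1 + 1 + 1 + size([70, 11])
= 1 + 1 + 1 + 1 + 1 + size([11])
= 1 + 1 + 1 + 1 + 1 + 1 + size([])
= 1 + 1 + 1 + 1 + 1 + 1 + 0
= 6


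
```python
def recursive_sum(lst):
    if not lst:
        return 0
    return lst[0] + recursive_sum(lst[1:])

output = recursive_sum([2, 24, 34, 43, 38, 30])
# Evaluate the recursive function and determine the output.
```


recursive_sum([2, 24, 34, 43, 38, 30])
= 2 + recursive_sum([24, 34, 43, 38, 30])
= 2 + 24 + recursive_sum([34, 43, 38, 30])
= 2 + 24 + 34 + recursive_sum([43, 38, 30])
= 2 + 24 + 34 + 43 + recursive_sum([38, 30])
= 2 + 24 + 34 + 43 + 38 + recursive_sum([30])
= 2 + 24 + 34 + 43 + 38 + 30 + recursive_sum([])
= 2 + 24 + 34 + 43 + 38 + 30 + 0
= 171


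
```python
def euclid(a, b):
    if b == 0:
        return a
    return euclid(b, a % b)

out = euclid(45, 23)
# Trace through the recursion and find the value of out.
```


euclid(45, 23)
= euclid(23, 45 % 23) = euclid(23, 22)
= euclid(22, 23 % 22) = euclid(22, 1)
= euclid(1, 22 % 1) = euclid(1, 0)
b == 0, return a = 1


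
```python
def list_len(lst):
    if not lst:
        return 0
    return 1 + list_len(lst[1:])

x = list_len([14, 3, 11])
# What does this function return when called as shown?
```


list_len([14, 3, 11])
= 1 + list_len([3, 11])
= 1 + 1 + list_len([11])
= 1 + 1 + 1 + list_len([])
= 1 + 1 + 1 + 0
= 3


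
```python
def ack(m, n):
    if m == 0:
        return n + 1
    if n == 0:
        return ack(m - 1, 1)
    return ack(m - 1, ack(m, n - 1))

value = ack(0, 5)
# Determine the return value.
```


ack(0, 5)
m == 0: return 5 + 1 = 6
= 6


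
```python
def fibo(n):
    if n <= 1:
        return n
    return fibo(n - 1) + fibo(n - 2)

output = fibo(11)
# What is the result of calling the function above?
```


fibo(11)
= fibo(10) + fibo(9)
= (fibo(9) + fibo(8)) + fibo(9)
Computing bottom-up: fibo(0)=0, fibo(1)=1, fibo(2)=1, fibo(3)=2, fibo(4)=3, fibo(5)=5, fibo(6)=8, fibo(7)=13, fibo(8)=21, fibo(9)=34, fibo(10)=55, fibo(11)=89
= 89


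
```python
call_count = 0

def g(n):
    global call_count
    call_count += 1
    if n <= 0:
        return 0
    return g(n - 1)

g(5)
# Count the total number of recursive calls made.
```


g(5) calls g(4) calls ... calls g(0)
Total calls: 5 + 1 (for base case) = 6


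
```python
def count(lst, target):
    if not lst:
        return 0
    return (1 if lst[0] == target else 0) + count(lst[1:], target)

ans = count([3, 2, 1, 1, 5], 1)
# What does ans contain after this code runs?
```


count([3, 2, 1, 1, 5], 1)
lst[0]=3 != 1: 0 + count([2, 1, 1, 5], 1)
lst[0]=2 != 1: 0 + count([1, 1, 5], 1)
lst[0]=1 == 1: 1 + count([1, 5], 1)
lst[0]=1 == 1: 1 + count([5], 1)
lst[0]=5 != 1: 0 + count([], 1)
= 2


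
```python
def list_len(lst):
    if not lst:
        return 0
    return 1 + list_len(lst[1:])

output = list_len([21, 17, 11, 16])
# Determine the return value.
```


list_len([21, 17, 11, 16])
= 1 + list_len([17, 11, 16])
= 1 + 1 + list_len([11, 16])
= 1 + 1 + 1 + list_len([16])
= 1 + 1 + 1 + 1 + list_len([])
= 1 + 1 + 1 + 1 + 0
= 4


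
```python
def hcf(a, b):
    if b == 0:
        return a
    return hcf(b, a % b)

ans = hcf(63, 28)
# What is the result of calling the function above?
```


hcf(63, 28)
= hcf(28, 63 % 28) = hcf(28, 7)
= hcf(7, 28 % 7) = hcf(7, 0)
b == 0, return a = 7


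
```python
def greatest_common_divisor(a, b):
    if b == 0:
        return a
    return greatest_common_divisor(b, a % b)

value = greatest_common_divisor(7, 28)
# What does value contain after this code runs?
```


greatest_common_divisor(7, 28)
= greatest_common_divisor(28, 7 % 28) = greatest_common_divisor(28, 7)
= greatest_common_divisor(7, 28 % 7) = greatest_common_divisor(7, 0)
b == 0, return a = 7


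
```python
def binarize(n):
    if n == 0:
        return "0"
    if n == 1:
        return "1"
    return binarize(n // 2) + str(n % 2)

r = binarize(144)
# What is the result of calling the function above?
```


binarize(144)
= binarize(72) + "0"
= binarize(36) + "0" + "0"
= binarize(18) + "0" + "0" + "0"
= binarize(9) + "0" + "0" + "0" + "0"
= binarize(4) + "1" + "0" + "0" + "0" + "0"
= binarize(2) + "0" + "1" + "0" + "0" + "0" + "0"
= binarize(1) + "0" + "0" + "1" + "0" + "0" + "0" + "0"
= "1" + "0" + "0" + "1" + "0" + "0" + "0" + "0"
= "10010000"


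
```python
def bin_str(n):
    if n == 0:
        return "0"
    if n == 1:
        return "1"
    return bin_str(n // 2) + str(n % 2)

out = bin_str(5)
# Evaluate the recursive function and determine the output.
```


bin_str(5)
= bin_str(2) + "1"
= bin_str(1) + "0" + "1"
= "1" + "0" + "1"
= "101"


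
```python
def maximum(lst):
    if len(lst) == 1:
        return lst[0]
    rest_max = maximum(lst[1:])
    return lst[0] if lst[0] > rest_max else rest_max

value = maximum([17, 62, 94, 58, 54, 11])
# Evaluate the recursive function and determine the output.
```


maximum([17, 62, 94, 58, 54, 11])
= compare 17 with maximum([62, 94, 58, 54, 11])
= compare 62 with maximum([94, 58, 54, 11])
= compare 94 with maximum([58, 54, 11])
= compare 58 with maximum([54, 11])
= compare 54 with maximum([11])
Base: maximum([11]) = 11
compare 54 with 11: max = 54
compare 58 with 54: max = 58
compare 94 with 58: max = 94
compare 62 with 94: max = 94
compare 17 with 94: max = 94
= 94


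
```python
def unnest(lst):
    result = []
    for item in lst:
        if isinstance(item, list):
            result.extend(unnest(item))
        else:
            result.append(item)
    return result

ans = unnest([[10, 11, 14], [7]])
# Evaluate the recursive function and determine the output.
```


unnest([[10, 11, 14], [7]])
Processing each element:
  [10, 11, 14] is a list -> unnest recursively -> [10, 11, 14]
  [7] is a list -> unnest recursively -> [7]
= [10, 11, 14, 7]


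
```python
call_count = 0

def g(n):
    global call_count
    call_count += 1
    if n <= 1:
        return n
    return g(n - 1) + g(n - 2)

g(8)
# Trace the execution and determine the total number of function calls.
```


g(8) calls g(7) and g(6); each non-base call branches into two more.
Let C(k) = total number of calls made by g(k), including the call to g(k) itself.
Base cases: C(0) = 1, C(1) = 1
Recurrence: C(k) = 1 + C(k-1) + C(k-2)
  C(2) = 1 + C(1) + C(0) = 1 + 1 + 1 = 3
  C(3) = 1 + C(2) + C(1) = 1 + 3 + 1 = 5
  C(4) = 1 + C(3) + C(2) = 1 + 5 + 3 = 9
  C(5) = 1 + C(4) + C(3) = 1 + 9 + 5 = 15
  C(6) = 1 + C(5) + C(4) = 1 + 15 + 9 = 25
  C(7) = 1 + C(6) + C(5) = 1 + 25 + 15 = 41
  C(8) = 1 + C(7) + C(6) = 1 + 41 + 25 = 67
Total calls = C(8) = 67
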